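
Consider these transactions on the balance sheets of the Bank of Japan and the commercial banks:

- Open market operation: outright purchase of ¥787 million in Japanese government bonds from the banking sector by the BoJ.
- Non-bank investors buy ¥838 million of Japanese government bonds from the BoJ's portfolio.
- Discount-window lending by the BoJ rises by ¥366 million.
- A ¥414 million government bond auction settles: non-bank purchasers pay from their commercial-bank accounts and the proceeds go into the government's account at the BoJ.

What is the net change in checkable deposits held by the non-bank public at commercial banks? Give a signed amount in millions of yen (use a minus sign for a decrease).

-¥1252 million

OMO purchase (from banks) ¥787 million: the counterparty is a bank, so public deposits are unchanged → 0.
Asset sale (to non-banks) ¥838 million: non-bank counterparties' bank balances fall → −¥838M.
Discount-window loan ¥366 million: the counterparty is a bank, so public deposits are unchanged → 0.
Government account inflow ¥414 million: non-bank counterparties' bank balances fall → −¥414M.
Net: 0 − 838 + 0 − 414 = -¥1252 million.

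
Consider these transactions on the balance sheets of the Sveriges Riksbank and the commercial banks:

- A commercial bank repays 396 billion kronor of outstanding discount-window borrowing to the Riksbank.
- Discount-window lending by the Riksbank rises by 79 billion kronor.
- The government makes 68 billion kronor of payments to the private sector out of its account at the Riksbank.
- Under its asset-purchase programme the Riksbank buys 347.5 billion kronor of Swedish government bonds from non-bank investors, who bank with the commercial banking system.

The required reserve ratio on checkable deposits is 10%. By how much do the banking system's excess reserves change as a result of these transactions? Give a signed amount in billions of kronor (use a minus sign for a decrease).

+56.95 billion

Discount-window repayment 396 billion kronor: reserves −396B, deposits 0.
Discount-window loan 79 billion kronor: reserves +79B, deposits 0.
Government spending 68 billion kronor: reserves +68B, deposits +68B.
Asset purchase (from non-banks) 347.5 billion kronor: reserves +347.5B, deposits +347.5B.
Totals: Δreserves = +98.5B, Δdeposits = +415.5B.
Δrequired reserves = 10% × +415.5B = +41.55B.
Δexcess reserves = Δreserves − Δrequired = +98.5B − (+41.55B) = +56.95 billion.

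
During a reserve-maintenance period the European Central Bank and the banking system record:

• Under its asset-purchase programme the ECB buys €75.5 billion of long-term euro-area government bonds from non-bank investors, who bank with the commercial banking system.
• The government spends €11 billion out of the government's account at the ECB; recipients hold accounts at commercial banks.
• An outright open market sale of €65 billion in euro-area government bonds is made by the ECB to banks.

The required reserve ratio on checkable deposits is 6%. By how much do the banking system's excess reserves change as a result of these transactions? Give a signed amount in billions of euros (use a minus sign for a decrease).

Asset purchase (from non-banks) €75.5 billion: reserves +€75.5B, deposits +€75.5B.
Government spending €11 billion: reserves +€11B, deposits +€11B.
OMO sale (to banks) €65 billion: reserves −€65B, deposits 0.
Totals: Δreserves = +€21.5B, Δdeposits = +€86.5B.
Δrequired reserves = 6% × +€86.5B = +€5.19B.
Δexcess reserves = Δreserves − Δrequired = +€21.5B − (+€5.19B) = +€16.31 billion.

+€16.31 billion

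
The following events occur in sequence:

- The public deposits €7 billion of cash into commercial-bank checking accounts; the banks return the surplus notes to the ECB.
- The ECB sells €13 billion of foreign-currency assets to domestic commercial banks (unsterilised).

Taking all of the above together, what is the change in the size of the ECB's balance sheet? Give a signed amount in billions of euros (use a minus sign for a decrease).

Currency deposit €7 billion: only the composition of liabilities changes → 0.
FX sale €13 billion: an ECB asset is shed → −€13B.
Net: 0 − 13 = -€13 billion.

-€13 billion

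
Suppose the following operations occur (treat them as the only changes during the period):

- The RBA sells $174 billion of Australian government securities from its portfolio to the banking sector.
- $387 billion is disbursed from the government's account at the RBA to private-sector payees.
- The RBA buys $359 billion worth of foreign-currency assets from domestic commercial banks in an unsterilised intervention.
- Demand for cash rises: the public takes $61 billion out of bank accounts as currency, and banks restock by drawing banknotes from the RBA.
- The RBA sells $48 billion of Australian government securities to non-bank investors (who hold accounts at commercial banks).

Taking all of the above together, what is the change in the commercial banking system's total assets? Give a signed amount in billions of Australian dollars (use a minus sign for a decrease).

RBA balance sheet:
  Assets:      Securities −$222B, Foreign assets +$359B
  Liabilities: Bank reserves +$463B, Currency in circulation +$61B, Government deposits −$387B
Commercial banking system:
  Assets:      Reserves at CB +$463B, Securities +$174B, Foreign assets −$359B
  Liabilities: Checkable deposits +$278B
Change in total bank assets = +$278 billion.

+$278 billion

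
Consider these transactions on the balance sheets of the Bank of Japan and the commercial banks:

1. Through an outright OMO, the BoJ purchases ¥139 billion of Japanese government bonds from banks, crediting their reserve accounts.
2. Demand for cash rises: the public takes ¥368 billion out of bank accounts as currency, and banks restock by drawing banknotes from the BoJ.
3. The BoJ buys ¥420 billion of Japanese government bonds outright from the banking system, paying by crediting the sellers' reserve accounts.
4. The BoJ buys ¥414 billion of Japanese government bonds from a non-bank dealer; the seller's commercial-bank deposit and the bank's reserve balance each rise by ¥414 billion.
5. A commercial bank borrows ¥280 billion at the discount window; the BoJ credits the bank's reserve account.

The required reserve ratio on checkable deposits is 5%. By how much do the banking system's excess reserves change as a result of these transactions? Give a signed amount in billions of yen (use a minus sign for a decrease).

+¥882.7 billion

OMO purchase (from banks) ¥139 billion: reserves +¥139B, deposits 0.
Currency withdrawal ¥368 billion: reserves −¥368B, deposits −¥368B.
OMO purchase (from banks) ¥420 billion: reserves +¥420B, deposits 0.
Asset purchase (from non-banks) ¥414 billion: reserves +¥414B, deposits +¥414B.
Discount-window loan ¥280 billion: reserves +¥280B, deposits 0.
Totals: Δreserves = +¥885B, Δdeposits = +¥46B.
Δrequired reserves = 5% × +¥46B = +¥2.3B.
Δexcess reserves = Δreserves − Δrequired = +¥885B − (+¥2.3B) = +¥882.7 billion.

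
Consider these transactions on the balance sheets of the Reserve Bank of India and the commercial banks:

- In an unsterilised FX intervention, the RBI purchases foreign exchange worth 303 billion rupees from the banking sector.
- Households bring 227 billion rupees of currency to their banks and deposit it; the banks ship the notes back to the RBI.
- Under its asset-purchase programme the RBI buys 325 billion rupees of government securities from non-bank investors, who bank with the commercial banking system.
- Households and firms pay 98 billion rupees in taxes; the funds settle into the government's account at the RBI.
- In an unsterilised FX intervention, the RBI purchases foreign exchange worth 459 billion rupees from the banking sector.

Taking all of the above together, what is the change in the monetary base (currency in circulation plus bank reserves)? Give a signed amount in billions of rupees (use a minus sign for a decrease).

+989 billion

RBI balance sheet:
  Assets:      Securities +325B, Foreign assets +762B
  Liabilities: Bank reserves +1216B, Currency in circulation −227B, Government deposits +98B
Commercial banking system:
  Assets:      Reserves at CB +1216B, Foreign assets −762B
  Liabilities: Checkable deposits +454B
Monetary base = currency + reserves: −227B + (+1216B) = +989 billion.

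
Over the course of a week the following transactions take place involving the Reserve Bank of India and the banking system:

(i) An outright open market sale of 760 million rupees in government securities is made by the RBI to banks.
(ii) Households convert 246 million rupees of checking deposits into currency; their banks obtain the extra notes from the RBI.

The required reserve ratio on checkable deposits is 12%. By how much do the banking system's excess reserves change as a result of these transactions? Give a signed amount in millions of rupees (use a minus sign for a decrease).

-976.48 million

OMO sale (to banks) 760 million rupees: reserves −760M, deposits 0.
Currency withdrawal 246 million rupees: reserves −246M, deposits −246M.
Totals: Δreserves = −1006M, Δdeposits = −246M.
Δrequired reserves = 12% × −246M = −29.52M.
Δexcess reserves = Δreserves − Δrequired = −1006M − (−29.52M) = -976.48 million.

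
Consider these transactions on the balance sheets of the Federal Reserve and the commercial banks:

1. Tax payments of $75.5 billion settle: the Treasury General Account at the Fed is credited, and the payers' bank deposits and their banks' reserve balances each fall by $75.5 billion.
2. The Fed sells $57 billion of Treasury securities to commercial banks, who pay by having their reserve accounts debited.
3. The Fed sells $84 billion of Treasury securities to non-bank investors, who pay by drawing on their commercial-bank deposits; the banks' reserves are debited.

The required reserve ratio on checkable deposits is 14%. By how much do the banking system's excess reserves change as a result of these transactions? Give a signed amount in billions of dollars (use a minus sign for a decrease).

-$194.17 billion

Government account inflow $75.5 billion: reserves −$75.5B, deposits −$75.5B.
OMO sale (to banks) $57 billion: reserves −$57B, deposits 0.
Asset sale (to non-banks) $84 billion: reserves −$84B, deposits −$84B.
Totals: Δreserves = −$216.5B, Δdeposits = −$159.5B.
Δrequired reserves = 14% × −$159.5B = −$22.33B.
Δexcess reserves = Δreserves − Δrequired = −$216.5B − (−$22.33B) = -$194.17 billion.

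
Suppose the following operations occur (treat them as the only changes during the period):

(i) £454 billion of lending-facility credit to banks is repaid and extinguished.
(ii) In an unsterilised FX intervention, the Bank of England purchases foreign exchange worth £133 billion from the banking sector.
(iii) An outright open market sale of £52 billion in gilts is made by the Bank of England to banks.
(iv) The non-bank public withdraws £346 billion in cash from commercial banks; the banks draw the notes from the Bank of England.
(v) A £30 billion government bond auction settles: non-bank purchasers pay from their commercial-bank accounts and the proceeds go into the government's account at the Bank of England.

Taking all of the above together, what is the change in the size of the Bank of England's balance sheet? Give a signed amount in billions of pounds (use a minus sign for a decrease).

-£373 billion

Discount-window repayment £454 billion: a Bank of England asset is shed → −£454B.
FX purchase £133 billion: a Bank of England asset is acquired → +£133B.
OMO sale (to banks) £52 billion: a Bank of England asset is shed → −£52B.
Currency withdrawal £346 billion: only the composition of liabilities changes → 0.
Government account inflow £30 billion: only the composition of liabilities changes → 0.
Net: −454 + 133 − 52 + 0 + 0 = -£373 billion.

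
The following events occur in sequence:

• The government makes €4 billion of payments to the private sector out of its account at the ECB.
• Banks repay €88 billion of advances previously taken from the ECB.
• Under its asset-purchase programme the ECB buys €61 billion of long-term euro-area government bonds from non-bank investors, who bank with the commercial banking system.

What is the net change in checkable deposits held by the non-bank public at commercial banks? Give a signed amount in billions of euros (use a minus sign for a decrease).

ECB balance sheet:
  Assets:      Securities +€61B, Loans to banks −€88B
  Liabilities: Bank reserves −€23B, Government deposits −€4B
Commercial banking system:
  Assets:      Reserves at CB −€23B
  Liabilities: Checkable deposits +€65B, Borrowings from CB −€88B
So the change in checkable deposits held by the non-bank public at commercial banks is +€65 billion.

+€65 billion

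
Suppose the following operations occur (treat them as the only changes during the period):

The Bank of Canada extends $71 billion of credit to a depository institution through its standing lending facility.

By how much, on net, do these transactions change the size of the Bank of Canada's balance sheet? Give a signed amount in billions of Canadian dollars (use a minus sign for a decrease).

Discount-window loan $71 billion: a Bank of Canada asset is acquired → +$71B.

+$71 billion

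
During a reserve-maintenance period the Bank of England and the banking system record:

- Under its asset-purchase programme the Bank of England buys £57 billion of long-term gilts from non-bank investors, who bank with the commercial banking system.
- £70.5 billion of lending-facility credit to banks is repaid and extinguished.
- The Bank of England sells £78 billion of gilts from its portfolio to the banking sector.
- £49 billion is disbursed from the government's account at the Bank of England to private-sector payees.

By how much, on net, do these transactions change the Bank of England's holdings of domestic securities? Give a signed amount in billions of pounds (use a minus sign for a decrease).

Asset purchase (from non-banks) £57 billion: securities added to the Bank of England's portfolio → +£57B.
Discount-window repayment £70.5 billion: the Bank of England's securities portfolio is untouched → 0.
OMO sale (to banks) £78 billion: securities removed from the Bank of England's portfolio → −£78B.
Government spending £49 billion: the Bank of England's securities portfolio is untouched → 0.
Net: 57 + 0 − 78 + 0 = -£21 billion.

-£21 billion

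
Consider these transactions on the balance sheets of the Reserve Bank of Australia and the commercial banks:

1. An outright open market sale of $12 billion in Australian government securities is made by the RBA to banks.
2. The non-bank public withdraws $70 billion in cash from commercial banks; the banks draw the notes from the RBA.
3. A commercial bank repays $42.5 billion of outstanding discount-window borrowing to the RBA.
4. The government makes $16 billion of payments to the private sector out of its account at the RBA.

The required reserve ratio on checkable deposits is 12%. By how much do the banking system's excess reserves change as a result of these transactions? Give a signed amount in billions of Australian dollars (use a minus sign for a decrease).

OMO sale (to banks) $12 billion: reserves −$12B, deposits 0.
Currency withdrawal $70 billion: reserves −$70B, deposits −$70B.
Discount-window repayment $42.5 billion: reserves −$42.5B, deposits 0.
Government spending $16 billion: reserves +$16B, deposits +$16B.
Totals: Δreserves = −$108.5B, Δdeposits = −$54B.
Δrequired reserves = 12% × −$54B = −$6.48B.
Δexcess reserves = Δreserves − Δrequired = −$108.5B − (−$6.48B) = -$102.02 billion.

-$102.02 billion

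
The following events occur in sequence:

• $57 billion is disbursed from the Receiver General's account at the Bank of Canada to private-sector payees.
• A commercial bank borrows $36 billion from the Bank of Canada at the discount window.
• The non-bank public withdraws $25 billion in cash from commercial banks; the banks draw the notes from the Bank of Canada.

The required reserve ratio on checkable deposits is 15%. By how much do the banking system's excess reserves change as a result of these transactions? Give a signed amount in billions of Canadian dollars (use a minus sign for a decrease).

+$63.2 billion

Government spending $57 billion: reserves +$57B, deposits +$57B.
Discount-window loan $36 billion: reserves +$36B, deposits 0.
Currency withdrawal $25 billion: reserves −$25B, deposits −$25B.
Totals: Δreserves = +$68B, Δdeposits = +$32B.
Δrequired reserves = 15% × +$32B = +$4.8B.
Δexcess reserves = Δreserves − Δrequired = +$68B − (+$4.8B) = +$63.2 billion.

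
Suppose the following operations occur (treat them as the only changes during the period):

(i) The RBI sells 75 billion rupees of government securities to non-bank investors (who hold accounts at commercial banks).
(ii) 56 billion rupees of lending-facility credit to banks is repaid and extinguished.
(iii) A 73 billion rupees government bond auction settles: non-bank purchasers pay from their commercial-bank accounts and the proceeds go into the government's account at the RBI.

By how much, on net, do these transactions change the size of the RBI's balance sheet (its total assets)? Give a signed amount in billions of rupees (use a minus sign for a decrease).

-131 billion

RBI balance sheet:
  Assets:      Securities −75B, Loans to banks −56B
  Liabilities: Bank reserves −204B, Government deposits +73B
Change in total RBI assets = -131 billion.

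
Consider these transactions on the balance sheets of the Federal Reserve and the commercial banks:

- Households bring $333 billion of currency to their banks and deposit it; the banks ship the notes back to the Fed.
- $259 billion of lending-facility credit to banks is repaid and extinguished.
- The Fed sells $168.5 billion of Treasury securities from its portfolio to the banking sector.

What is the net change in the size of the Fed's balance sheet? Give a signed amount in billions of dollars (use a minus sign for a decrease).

-$427.5 billion

Currency deposit $333 billion: only the composition of liabilities changes → 0.
Discount-window repayment $259 billion: a Fed asset is shed → −$259B.
OMO sale (to banks) $168.5 billion: a Fed asset is shed → −$168.5B.
Net: 0 − 259 − 168.5 = -$427.5 billion.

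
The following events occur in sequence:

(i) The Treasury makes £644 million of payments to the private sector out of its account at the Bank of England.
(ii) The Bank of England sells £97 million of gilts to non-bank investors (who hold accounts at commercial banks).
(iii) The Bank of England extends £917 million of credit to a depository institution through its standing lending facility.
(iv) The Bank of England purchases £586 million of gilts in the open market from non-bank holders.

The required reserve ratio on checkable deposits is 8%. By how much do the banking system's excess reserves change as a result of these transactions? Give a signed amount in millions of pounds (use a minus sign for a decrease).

Government spending £644 million: reserves +£644M, deposits +£644M.
Asset sale (to non-banks) £97 million: reserves −£97M, deposits −£97M.
Discount-window loan £917 million: reserves +£917M, deposits 0.
Asset purchase (from non-banks) £586 million: reserves +£586M, deposits +£586M.
Totals: Δreserves = +£2050M, Δdeposits = +£1133M.
Δrequired reserves = 8% × +£1133M = +£90.64M.
Δexcess reserves = Δreserves − Δrequired = +£2050M − (+£90.64M) = +£1959.36 million.

+£1959.36 million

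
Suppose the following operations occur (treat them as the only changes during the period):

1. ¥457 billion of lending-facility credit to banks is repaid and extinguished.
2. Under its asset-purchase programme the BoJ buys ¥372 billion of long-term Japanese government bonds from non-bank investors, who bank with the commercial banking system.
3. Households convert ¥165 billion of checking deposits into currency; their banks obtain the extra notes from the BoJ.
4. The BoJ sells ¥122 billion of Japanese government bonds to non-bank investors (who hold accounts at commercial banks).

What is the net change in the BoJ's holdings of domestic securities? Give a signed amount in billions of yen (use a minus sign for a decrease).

BoJ balance sheet:
  Assets:      Securities +¥250B, Loans to banks −¥457B
  Liabilities: Bank reserves −¥372B, Currency in circulation +¥165B
Commercial banking system:
  Assets:      Reserves at CB −¥372B
  Liabilities: Checkable deposits +¥85B, Borrowings from CB −¥457B
So the change in the BoJ's holdings of domestic securities is +¥250 billion.

+¥250 billion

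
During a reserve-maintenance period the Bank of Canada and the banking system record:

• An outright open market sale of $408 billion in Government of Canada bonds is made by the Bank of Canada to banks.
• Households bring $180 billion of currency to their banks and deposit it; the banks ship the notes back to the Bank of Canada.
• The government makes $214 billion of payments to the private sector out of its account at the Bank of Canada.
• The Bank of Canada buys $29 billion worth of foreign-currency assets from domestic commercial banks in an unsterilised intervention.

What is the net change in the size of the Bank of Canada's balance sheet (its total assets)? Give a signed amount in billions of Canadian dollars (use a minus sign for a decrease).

-$379 billion

Bank of Canada balance sheet:
  Assets:      Securities −$408B, Foreign assets +$29B
  Liabilities: Bank reserves +$15B, Currency in circulation −$180B, Government deposits −$214B
Change in total Bank of Canada assets = -$379 billion.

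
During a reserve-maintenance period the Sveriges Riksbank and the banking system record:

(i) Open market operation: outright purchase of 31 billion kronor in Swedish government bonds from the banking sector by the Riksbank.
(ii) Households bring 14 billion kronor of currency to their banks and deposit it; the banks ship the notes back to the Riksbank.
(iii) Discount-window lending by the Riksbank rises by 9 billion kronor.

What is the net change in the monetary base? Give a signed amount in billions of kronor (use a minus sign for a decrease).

Riksbank balance sheet:
  Assets:      Securities +31B, Loans to banks +9B
  Liabilities: Bank reserves +54B, Currency in circulation −14B
Commercial banking system:
  Assets:      Reserves at CB +54B, Securities −31B
  Liabilities: Checkable deposits +14B, Borrowings from CB +9B
Monetary base = currency + reserves: −14B + (+54B) = +40 billion.

+40 billion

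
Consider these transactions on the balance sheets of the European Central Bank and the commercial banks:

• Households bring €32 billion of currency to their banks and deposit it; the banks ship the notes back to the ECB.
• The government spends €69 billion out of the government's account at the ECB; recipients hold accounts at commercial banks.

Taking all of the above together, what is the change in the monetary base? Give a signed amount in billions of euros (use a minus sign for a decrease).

+€69 billion

ECB balance sheet:
  Assets:      no change
  Liabilities: Bank reserves +€101B, Currency in circulation −€32B, Government deposits −€69B
Monetary base = currency + reserves: −€32B + (+€101B) = +€69 billion.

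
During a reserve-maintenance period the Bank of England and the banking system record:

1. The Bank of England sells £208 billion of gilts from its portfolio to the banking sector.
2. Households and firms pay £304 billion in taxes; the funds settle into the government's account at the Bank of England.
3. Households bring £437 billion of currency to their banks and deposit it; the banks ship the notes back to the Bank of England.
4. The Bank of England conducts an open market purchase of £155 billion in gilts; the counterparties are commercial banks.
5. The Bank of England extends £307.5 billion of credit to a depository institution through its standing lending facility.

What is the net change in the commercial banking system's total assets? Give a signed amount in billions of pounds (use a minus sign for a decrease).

+£440.5 billion

OMO sale (to banks) £208 billion: just an asset swap on bank balance sheets → 0.
Government account inflow £304 billion: bank balance sheets shrink → −£304B.
Currency deposit £437 billion: bank balance sheets expand → +£437B.
OMO purchase (from banks) £155 billion: just an asset swap on bank balance sheets → 0.
Discount-window loan £307.5 billion: bank balance sheets expand → +£307.5B.
Net: 0 − 304 + 437 + 0 + 307.5 = +£440.5 billion.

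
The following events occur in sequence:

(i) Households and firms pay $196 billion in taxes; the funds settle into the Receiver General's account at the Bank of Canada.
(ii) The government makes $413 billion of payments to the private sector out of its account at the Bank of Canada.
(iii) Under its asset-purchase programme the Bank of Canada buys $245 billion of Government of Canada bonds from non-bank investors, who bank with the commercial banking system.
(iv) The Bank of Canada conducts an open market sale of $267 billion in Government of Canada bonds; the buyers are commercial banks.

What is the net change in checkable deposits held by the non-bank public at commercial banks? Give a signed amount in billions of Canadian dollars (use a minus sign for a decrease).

Government account inflow $196 billion: non-bank counterparties' bank balances fall → −$196B.
Government spending $413 billion: non-bank counterparties' bank balances rise → +$413B.
Asset purchase (from non-banks) $245 billion: non-bank counterparties' bank balances rise → +$245B.
OMO sale (to banks) $267 billion: the counterparty is a bank, so public deposits are unchanged → 0.
Net: −196 + 413 + 245 + 0 = +$462 billion.

+$462 billion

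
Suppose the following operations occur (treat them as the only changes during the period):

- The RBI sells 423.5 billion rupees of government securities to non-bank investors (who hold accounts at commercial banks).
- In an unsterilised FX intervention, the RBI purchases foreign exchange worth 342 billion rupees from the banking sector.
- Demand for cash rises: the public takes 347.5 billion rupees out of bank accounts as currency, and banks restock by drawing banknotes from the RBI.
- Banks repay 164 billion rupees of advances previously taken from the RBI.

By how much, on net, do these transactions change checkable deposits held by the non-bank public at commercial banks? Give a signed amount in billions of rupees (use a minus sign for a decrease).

-771 billion

RBI balance sheet:
  Assets:      Securities −423.5B, Loans to banks −164B, Foreign assets +342B
  Liabilities: Bank reserves −593B, Currency in circulation +347.5B
Commercial banking system:
  Assets:      Reserves at CB −593B, Foreign assets −342B
  Liabilities: Checkable deposits −771B, Borrowings from CB −164B
So the change in checkable deposits held by the non-bank public at commercial banks is -771 billion.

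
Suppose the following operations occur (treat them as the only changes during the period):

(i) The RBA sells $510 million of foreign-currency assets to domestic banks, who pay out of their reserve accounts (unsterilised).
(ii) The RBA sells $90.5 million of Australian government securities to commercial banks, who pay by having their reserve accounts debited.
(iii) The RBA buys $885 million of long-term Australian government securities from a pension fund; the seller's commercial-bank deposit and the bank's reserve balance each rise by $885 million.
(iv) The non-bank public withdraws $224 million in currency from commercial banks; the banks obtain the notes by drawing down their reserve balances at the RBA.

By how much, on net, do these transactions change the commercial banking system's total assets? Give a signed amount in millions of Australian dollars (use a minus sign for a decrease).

FX sale $510 million: just an asset swap on bank balance sheets → 0.
OMO sale (to banks) $90.5 million: just an asset swap on bank balance sheets → 0.
Asset purchase (from non-banks) $885 million: bank balance sheets expand → +$885M.
Currency withdrawal $224 million: bank balance sheets shrink → −$224M.
Net: 0 + 0 + 885 − 224 = +$661 million.

+$661 million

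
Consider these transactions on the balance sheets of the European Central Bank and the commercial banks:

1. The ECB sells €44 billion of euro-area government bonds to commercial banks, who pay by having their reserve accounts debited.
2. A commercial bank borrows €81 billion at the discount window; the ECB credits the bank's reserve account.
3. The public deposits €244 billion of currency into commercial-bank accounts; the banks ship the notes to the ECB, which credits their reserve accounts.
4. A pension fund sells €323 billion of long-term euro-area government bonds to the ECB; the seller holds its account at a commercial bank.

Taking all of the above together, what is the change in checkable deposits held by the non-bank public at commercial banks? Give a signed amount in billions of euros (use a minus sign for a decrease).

OMO sale (to banks) €44 billion: the counterparty is a bank, so public deposits are unchanged → 0.
Discount-window loan €81 billion: the counterparty is a bank, so public deposits are unchanged → 0.
Currency deposit €244 billion: non-bank counterparties' bank balances rise → +€244B.
Asset purchase (from non-banks) €323 billion: non-bank counterparties' bank balances rise → +€323B.
Net: 0 + 0 + 244 + 323 = +€567 billion.

+€567 billion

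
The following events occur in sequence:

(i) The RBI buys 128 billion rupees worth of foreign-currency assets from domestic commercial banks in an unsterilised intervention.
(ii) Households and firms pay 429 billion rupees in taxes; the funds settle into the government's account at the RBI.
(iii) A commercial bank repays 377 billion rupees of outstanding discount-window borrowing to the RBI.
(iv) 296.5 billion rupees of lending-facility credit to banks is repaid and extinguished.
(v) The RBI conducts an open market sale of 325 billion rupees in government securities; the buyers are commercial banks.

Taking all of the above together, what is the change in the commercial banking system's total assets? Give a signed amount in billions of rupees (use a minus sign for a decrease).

-1102.5 billion

FX purchase 128 billion rupees: just an asset swap on bank balance sheets → 0.
Government account inflow 429 billion rupees: bank balance sheets shrink → −429B.
Discount-window repayment 377 billion rupees: bank balance sheets shrink → −377B.
Discount-window repayment 296.5 billion rupees: bank balance sheets shrink → −296.5B.
OMO sale (to banks) 325 billion rupees: just an asset swap on bank balance sheets → 0.
Net: 0 − 429 − 377 − 296.5 + 0 = -1102.5 billion.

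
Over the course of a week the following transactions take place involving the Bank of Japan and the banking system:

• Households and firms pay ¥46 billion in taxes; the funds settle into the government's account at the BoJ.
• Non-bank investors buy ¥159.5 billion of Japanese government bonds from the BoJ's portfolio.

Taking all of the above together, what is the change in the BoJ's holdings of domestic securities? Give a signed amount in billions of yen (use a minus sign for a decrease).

Government account inflow ¥46 billion: the BoJ's securities portfolio is untouched → 0.
Asset sale (to non-banks) ¥159.5 billion: securities removed from the BoJ's portfolio → −¥159.5B.
Net: 0 − 159.5 = -¥159.5 billion.

-¥159.5 billion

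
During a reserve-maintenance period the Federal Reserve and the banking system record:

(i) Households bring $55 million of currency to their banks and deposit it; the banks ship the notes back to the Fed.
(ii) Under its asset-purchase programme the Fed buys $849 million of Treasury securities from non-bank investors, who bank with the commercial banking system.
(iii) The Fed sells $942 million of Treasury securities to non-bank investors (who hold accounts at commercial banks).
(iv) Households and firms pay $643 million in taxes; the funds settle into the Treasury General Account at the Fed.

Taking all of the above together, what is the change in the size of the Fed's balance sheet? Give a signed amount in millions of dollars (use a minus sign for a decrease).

Fed balance sheet:
  Assets:      Securities −$93M
  Liabilities: Bank reserves −$681M, Currency in circulation −$55M, Government deposits +$643M
Commercial banking system:
  Assets:      Reserves at CB −$681M
  Liabilities: Checkable deposits −$681M
Change in total Fed assets = -$93 million.

-$93 million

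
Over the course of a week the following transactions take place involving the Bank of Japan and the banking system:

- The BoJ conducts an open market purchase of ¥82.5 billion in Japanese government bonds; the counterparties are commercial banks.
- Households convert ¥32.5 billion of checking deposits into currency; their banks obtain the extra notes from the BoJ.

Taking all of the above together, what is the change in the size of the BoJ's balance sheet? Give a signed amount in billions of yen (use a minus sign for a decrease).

OMO purchase (from banks) ¥82.5 billion: a BoJ asset is acquired → +¥82.5B.
Currency withdrawal ¥32.5 billion: only the composition of liabilities changes → 0.
Net: 82.5 + 0 = +¥82.5 billion.

+¥82.5 billion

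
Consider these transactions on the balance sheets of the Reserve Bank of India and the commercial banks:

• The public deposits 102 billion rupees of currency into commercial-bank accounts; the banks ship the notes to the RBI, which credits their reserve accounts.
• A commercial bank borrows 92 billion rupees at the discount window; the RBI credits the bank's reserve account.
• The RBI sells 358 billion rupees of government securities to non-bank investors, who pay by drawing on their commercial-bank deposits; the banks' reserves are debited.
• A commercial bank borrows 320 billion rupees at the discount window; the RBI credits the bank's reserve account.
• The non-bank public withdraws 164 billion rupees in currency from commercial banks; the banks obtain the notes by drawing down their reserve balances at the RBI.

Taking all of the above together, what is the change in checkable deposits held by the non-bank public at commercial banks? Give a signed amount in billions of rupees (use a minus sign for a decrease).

RBI balance sheet:
  Assets:      Securities −358B, Loans to banks +412B
  Liabilities: Bank reserves −8B, Currency in circulation +62B
Commercial banking system:
  Assets:      Reserves at CB −8B
  Liabilities: Checkable deposits −420B, Borrowings from CB +412B
So the change in checkable deposits held by the non-bank public at commercial banks is -420 billion.

-420 billion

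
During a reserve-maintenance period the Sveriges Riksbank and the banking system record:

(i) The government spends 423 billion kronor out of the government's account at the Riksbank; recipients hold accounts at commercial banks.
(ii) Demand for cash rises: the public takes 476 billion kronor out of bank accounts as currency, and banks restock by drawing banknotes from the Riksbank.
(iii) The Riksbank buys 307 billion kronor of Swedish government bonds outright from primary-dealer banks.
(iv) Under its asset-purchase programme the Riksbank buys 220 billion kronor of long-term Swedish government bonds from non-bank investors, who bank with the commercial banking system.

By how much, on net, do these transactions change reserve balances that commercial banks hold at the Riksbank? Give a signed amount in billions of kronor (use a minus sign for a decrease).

+474 billion

Government spending 423 billion kronor: government payments flow into bank reserve accounts → +423B.
Currency withdrawal 476 billion kronor: banks swap reserves for currency → −476B.
OMO purchase (from banks) 307 billion kronor: the Riksbank pays by crediting reserve accounts → +307B.
Asset purchase (from non-banks) 220 billion kronor: the Riksbank pays by crediting reserve accounts → +220B.
Net: 423 − 476 + 307 + 220 = +474 billion.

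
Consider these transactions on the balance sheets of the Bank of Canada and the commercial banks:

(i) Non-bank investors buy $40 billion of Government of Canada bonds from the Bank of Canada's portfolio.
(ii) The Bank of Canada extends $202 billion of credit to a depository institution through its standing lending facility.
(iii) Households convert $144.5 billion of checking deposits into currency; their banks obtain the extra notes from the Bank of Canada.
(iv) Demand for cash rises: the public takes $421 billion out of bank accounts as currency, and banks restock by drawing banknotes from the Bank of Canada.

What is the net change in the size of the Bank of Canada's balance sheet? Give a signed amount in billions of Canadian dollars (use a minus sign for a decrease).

Asset sale (to non-banks) $40 billion: a Bank of Canada asset is shed → −$40B.
Discount-window loan $202 billion: a Bank of Canada asset is acquired → +$202B.
Currency withdrawal $144.5 billion: only the composition of liabilities changes → 0.
Currency withdrawal $421 billion: only the composition of liabilities changes → 0.
Net: −40 + 202 + 0 + 0 = +$162 billion.

+$162 billion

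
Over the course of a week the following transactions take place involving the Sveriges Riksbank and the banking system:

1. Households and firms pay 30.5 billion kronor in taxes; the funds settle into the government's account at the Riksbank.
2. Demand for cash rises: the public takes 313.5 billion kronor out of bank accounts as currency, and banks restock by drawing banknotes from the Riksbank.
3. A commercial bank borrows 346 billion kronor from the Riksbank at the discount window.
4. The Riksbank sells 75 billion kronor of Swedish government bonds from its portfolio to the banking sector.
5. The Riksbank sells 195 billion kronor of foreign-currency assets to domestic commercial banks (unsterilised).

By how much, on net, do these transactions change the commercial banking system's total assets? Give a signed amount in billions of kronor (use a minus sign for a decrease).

Riksbank balance sheet:
  Assets:      Securities −75B, Loans to banks +346B, Foreign assets −195B
  Liabilities: Bank reserves −268B, Currency in circulation +313.5B, Government deposits +30.5B
Commercial banking system:
  Assets:      Reserves at CB −268B, Securities +75B, Foreign assets +195B
  Liabilities: Checkable deposits −344B, Borrowings from CB +346B
Change in total bank assets = +2 billion.

+2 billion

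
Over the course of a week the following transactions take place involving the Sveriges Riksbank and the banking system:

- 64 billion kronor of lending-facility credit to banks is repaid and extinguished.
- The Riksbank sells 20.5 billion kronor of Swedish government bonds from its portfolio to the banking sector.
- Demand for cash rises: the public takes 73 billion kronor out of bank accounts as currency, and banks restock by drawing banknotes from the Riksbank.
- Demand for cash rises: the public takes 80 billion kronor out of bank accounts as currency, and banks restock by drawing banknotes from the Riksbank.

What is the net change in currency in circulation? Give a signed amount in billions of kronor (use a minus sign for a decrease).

Riksbank balance sheet:
  Assets:      Securities −20.5B, Loans to banks −64B
  Liabilities: Bank reserves −237.5B, Currency in circulation +153B
So the change in currency in circulation is +153 billion.

+153 billion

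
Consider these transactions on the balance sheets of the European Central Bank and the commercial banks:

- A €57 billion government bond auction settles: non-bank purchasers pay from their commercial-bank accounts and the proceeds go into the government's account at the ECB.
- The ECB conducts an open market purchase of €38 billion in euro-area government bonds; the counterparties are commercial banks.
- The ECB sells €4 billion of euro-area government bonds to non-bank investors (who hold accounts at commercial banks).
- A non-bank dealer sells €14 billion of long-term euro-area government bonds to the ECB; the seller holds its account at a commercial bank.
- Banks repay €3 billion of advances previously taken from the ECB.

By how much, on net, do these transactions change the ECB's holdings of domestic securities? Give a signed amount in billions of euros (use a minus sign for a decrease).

Government account inflow €57 billion: the ECB's securities portfolio is untouched → 0.
OMO purchase (from banks) €38 billion: securities added to the ECB's portfolio → +€38B.
Asset sale (to non-banks) €4 billion: securities removed from the ECB's portfolio → −€4B.
Asset purchase (from non-banks) €14 billion: securities added to the ECB's portfolio → +€14B.
Discount-window repayment €3 billion: the ECB's securities portfolio is untouched → 0.
Net: 0 + 38 − 4 + 14 + 0 = +€48 billion.

+€48 billion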